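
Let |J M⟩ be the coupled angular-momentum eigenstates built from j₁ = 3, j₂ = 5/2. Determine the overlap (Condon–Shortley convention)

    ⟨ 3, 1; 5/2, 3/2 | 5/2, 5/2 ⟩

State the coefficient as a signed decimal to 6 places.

triangle: 3!×3!×2!/9! = 72/362880
(j±m)!: 4!×2!×4!×1!×5!×0! = 138240
prefactor² = (2J+1)×Δ×N² = 1152/7
  k=2: +1/(2!×1!×0!×2!×3!×0!) = 1/24
Σ = 1/24  ⇒  CG² = 1152/7×1/24² = 2/7
CG = +√(2/7) = +0.534522

+0.534522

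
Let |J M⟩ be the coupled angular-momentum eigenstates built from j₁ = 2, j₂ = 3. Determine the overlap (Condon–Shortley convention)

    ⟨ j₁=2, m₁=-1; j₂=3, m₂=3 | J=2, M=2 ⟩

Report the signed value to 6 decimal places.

√[5·3!1!3!/8! · 1!3!6!0!4!0!] = √(3240/7)
  +(−1)^3/∏(3,0,0,3,1,0)! = -1/36  (running -1/36)
⟨..|..⟩ = √(3240/7)·(-1/36) = -0.597614

-0.597614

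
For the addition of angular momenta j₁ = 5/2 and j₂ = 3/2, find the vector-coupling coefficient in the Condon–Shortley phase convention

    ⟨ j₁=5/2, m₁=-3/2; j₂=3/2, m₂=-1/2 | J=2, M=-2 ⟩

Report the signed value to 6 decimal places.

−√(8/21) = -0.617213

√[5·2!3!1!/7! · 1!4!1!2!0!4!] = √(96/7)
  +(−1)^1/∏(1,1,3,0,0,1)! = -1/6  (running -1/6)
⟨..|..⟩ = √(96/7)·(-1/6) = -0.617213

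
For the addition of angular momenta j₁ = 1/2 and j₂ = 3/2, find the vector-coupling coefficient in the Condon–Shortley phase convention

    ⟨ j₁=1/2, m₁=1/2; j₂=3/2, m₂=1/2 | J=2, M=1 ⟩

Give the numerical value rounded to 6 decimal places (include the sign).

√[5·0!1!3!/5! · 1!0!2!1!3!1!] = √(3)
  +(−1)^0/∏(0,0,0,2,1,1)! = 1/2  (running 1/2)
⟨..|..⟩ = √(3)·(1/2) = +0.866025

+√(3/4) ≈ +0.866025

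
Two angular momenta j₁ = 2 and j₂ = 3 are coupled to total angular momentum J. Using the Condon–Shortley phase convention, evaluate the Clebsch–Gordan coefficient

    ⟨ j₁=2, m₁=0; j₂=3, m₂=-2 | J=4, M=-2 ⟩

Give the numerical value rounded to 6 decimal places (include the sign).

+√(12/35) ≈ +0.585540

√[9·1!3!5!/10! · 2!2!1!5!2!6!] = √(8640/7)
  +(−1)^0/∏(0,1,2,1,1,4)! = 1/48  (running 1/48)
  +(−1)^1/∏(1,0,1,0,2,5)! = -1/240  (running 1/60)
⟨..|..⟩ = √(8640/7)·(1/60) = +0.585540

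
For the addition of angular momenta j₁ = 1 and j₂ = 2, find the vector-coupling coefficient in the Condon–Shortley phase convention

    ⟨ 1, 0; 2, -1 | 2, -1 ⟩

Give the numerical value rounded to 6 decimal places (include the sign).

+√(1/6) ≈ +0.408248

√[5·1!1!3!/6! · 1!1!1!3!1!3!] = √(3/2)
  +(−1)^0/∏(0,1,1,1,0,2)! = 1/2  (running 1/2)
  +(−1)^1/∏(1,0,0,0,1,3)! = -1/6  (running 1/3)
⟨..|..⟩ = √(3/2)·(1/3) = +0.408248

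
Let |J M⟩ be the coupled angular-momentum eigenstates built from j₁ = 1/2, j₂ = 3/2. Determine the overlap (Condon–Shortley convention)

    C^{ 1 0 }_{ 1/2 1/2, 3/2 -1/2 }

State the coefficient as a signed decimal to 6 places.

+√(1/2) = +0.707107

√[3·1!0!2!/4! · 1!0!1!2!1!1!] = √(1/2)
  +(−1)^0/∏(0,1,0,1,0,1)! = 1  (running 1)
⟨..|..⟩ = √(1/2)·(1) = +0.707107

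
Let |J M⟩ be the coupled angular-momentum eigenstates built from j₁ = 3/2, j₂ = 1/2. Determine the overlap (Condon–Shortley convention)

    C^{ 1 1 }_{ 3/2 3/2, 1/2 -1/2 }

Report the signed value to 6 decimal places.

j₁+j₂−J=1  J+j₁−j₂=2  J−j₁+j₂=0  j₁+j₂+J+1=4
(j₁±m₁, j₂±m₂, J±M) = (3,0,0,1,2,0)
P² = 3
sum k=0..0:
  [0] +1/2 = 1/2
S = 1/2
C² = P²·S² = 3/4 ; C = +0.866025

+0.866025  (= +√(3/4))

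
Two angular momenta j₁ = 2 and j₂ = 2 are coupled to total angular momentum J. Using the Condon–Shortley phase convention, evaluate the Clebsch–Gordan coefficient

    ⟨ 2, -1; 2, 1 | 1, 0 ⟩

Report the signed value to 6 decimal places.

j₁+j₂−J=3  J+j₁−j₂=1  J−j₁+j₂=1  j₁+j₂+J+1=6
(j₁±m₁, j₂±m₂, J±M) = (1,3,3,1,1,1)
P² = 9/10
sum k=2..3:
  [2] +1/2 = 1/2
  [3] −1/6 = -1/6
S = 1/3
C² = P²·S² = 1/10 ; C = +0.316228

+0.316228  (= +√(1/10))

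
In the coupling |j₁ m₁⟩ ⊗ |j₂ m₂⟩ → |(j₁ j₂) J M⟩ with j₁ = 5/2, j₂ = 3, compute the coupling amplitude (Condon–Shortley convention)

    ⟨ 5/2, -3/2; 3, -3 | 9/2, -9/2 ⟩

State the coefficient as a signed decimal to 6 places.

triangle: 1!·4!·5!/11! = 2880/39916800
(j±m)!: 1!·4!·0!·6!·0!·9! = 6270566400
prefactor² = (2J+1)·Δ·N² = 49766400/11
  k=0: +1/(0!·1!·4!·0!·0!·5!) = 1/2880
Σ = 1/2880  ⇒  CG² = 49766400/11·1/2880² = 6/11
CG = +√(6/11) = +0.738549

+0.738549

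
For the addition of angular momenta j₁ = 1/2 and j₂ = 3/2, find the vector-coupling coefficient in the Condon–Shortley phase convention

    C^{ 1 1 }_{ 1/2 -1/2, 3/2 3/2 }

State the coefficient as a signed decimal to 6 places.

j₁+j₂−J=1  J+j₁−j₂=0  J−j₁+j₂=2  j₁+j₂+J+1=4
(j₁±m₁, j₂±m₂, J±M) = (0,1,3,0,2,0)
P² = 3
sum k=1..1:
  [1] −1/2 = -1/2
S = -1/2
C² = P²·S² = 3/4 ; C = -0.866025

-0.866025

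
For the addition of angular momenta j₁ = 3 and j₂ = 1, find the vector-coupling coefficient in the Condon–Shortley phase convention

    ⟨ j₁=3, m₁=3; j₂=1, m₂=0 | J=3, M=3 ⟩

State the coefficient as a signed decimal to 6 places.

j₁+j₂−J=1  J+j₁−j₂=5  J−j₁+j₂=1  j₁+j₂+J+1=8
(j₁±m₁, j₂±m₂, J±M) = (6,0,1,1,6,0)
P² = 10800
sum k=0..0:
  [0] +1/120 = 1/120
S = 1/120
C² = P²·S² = 3/4 ; C = +0.866025

+√(3/4) ≈ +0.866025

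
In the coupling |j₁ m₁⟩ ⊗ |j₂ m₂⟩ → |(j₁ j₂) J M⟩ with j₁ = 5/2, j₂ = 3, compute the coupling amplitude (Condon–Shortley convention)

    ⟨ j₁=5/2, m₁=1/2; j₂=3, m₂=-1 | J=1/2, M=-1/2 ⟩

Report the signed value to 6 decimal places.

√[2·5!0!1!/7! · 3!2!2!4!0!1!] = √(192/7)
  +(−1)^2/∏(2,3,0,0,0,1)! = 1/12  (running 1/12)
⟨..|..⟩ = √(192/7)·(1/12) = +0.436436

+√(4/21) ≈ +0.436436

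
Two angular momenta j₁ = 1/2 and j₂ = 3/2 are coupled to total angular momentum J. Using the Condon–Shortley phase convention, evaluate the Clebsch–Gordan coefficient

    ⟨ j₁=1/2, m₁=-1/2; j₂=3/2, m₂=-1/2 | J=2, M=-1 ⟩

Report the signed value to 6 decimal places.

+√(3/4) = +0.866025

j₁+j₂−J=0  J+j₁−j₂=1  J−j₁+j₂=3  j₁+j₂+J+1=5
(j₁±m₁, j₂±m₂, J±M) = (0,1,1,2,1,3)
P² = 3
sum k=0..0:
  [0] +1/2 = 1/2
S = 1/2
C² = P²·S² = 3/4 ; C = +0.866025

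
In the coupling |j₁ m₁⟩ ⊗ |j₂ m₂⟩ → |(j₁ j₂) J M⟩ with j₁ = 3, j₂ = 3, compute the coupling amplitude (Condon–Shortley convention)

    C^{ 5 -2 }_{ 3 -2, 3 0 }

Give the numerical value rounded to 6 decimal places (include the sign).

√[11·1!5!5!/12! · 1!5!3!3!3!7!] = √(43200)
  +(−1)^0/∏(0,1,5,3,0,2)! = 1/1440  (running 1/1440)
  +(−1)^1/∏(1,0,4,2,1,3)! = -1/288  (running -1/360)
⟨..|..⟩ = √(43200)·(-1/360) = -0.577350

-0.577350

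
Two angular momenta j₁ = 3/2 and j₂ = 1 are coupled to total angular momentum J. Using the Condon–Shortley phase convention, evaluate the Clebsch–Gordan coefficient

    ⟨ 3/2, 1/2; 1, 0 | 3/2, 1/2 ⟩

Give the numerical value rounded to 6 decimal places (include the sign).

triangle: 1!·2!·1!/5! = 2/120
(j±m)!: 2!·1!·1!·1!·2!·1! = 4
prefactor² = (2J+1)·Δ·N² = 4/15
  k=0: +1/(0!·1!·1!·1!·1!·0!) = 1
  k=1: −1/(1!·0!·0!·0!·2!·1!) = -1/2
Σ = 1/2  ⇒  CG² = 4/15·1/2² = 1/15
CG = +√(1/15) = +0.258199

+√(1/15) = +0.258199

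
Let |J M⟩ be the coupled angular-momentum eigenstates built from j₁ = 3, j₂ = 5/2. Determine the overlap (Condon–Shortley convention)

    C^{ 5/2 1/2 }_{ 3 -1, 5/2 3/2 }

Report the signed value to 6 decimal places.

+√(1/35) = +0.169031

√[6·3!3!2!/9! · 2!4!4!1!3!2!] = √(576/35)
  +(−1)^2/∏(2,1,2,2,1,0)! = 1/8  (running 1/8)
  +(−1)^3/∏(3,0,1,1,2,1)! = -1/12  (running 1/24)
⟨..|..⟩ = √(576/35)·(1/24) = +0.169031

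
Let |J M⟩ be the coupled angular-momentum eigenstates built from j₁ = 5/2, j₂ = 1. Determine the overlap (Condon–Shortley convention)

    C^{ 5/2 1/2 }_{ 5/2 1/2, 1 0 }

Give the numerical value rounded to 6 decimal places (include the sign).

triangle: 1!×4!×1!/7! = 24/5040
(j±m)!: 3!×2!×1!×1!×3!×2! = 144
prefactor² = (2J+1)×Δ×N² = 144/35
  k=0: +1/(0!×1!×2!×1!×2!×0!) = 1/4
  k=1: −1/(1!×0!×1!×0!×3!×1!) = -1/6
Σ = 1/12  ⇒  CG² = 144/35×1/12² = 1/35
CG = +√(1/35) = +0.169031

+√(1/35) ≈ +0.169031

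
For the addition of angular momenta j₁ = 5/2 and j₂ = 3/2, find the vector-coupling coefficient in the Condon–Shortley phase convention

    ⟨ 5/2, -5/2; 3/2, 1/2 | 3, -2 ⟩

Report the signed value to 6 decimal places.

√[7·1!4!2!/8! · 0!5!2!1!1!5!] = √(240)
  +(−1)^1/∏(1,0,4,1,0,1)! = -1/24  (running -1/24)
⟨..|..⟩ = √(240)·(-1/24) = -0.645497

−√(5/12) ≈ -0.645497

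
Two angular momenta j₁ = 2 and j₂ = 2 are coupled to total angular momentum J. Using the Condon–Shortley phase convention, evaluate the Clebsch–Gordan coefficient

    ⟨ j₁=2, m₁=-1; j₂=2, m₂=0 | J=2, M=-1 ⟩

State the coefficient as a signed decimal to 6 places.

√[5·2!2!2!/7! · 1!3!2!2!1!3!] = √(8/7)
  +(−1)^1/∏(1,1,2,1,0,1)! = -1/2  (running -1/2)
  +(−1)^2/∏(2,0,1,0,1,2)! = 1/4  (running -1/4)
⟨..|..⟩ = √(8/7)·(-1/4) = -0.267261

-0.267261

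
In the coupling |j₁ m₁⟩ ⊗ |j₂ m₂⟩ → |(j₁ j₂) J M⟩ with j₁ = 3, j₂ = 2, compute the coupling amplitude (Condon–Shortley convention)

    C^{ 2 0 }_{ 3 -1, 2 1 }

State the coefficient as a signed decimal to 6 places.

j₁+j₂−J=3  J+j₁−j₂=3  J−j₁+j₂=1  j₁+j₂+J+1=8
(j₁±m₁, j₂±m₂, J±M) = (2,4,3,1,2,2)
P² = 36/7
sum k=2..3:
  [2] +1/4 = 1/4
  [3] −1/12 = -1/12
S = 1/6
C² = P²·S² = 1/7 ; C = +0.377964

+√(1/7) = +0.377964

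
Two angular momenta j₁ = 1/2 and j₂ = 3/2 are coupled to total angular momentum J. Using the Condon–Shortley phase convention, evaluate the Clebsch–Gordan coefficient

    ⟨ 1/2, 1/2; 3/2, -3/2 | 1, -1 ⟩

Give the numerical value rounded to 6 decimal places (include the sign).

+0.866025

√[3·1!0!2!/4! · 1!0!0!3!0!2!] = √(3)
  +(−1)^0/∏(0,1,0,0,0,2)! = 1/2  (running 1/2)
⟨..|..⟩ = √(3)·(1/2) = +0.866025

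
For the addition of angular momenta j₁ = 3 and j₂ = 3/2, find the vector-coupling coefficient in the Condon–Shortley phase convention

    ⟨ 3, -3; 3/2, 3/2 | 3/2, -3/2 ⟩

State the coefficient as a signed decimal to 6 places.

j₁+j₂−J=3  J+j₁−j₂=3  J−j₁+j₂=0  j₁+j₂+J+1=7
(j₁±m₁, j₂±m₂, J±M) = (0,6,3,0,0,3)
P² = 5184/7
sum k=3..3:
  [3] −1/36 = -1/36
S = -1/36
C² = P²·S² = 4/7 ; C = -0.755929

−√(4/7) = -0.755929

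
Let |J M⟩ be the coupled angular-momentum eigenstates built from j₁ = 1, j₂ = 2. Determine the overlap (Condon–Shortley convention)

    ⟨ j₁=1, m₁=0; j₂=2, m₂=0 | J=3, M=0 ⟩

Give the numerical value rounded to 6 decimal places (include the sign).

triangle: 0!×2!×4!/7! = 48/5040
(j±m)!: 1!×1!×2!×2!×3!×3! = 144
prefactor² = (2J+1)×Δ×N² = 48/5
  k=0: +1/(0!×0!×1!×2!×1!×2!) = 1/4
Σ = 1/4  ⇒  CG² = 48/5×1/4² = 3/5
CG = +√(3/5) = +0.774597

+√(3/5) ≈ +0.774597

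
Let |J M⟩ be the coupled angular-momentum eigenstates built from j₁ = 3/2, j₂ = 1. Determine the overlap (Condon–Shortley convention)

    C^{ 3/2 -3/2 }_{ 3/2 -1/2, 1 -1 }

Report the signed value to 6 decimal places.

j₁+j₂−J=1  J+j₁−j₂=2  J−j₁+j₂=1  j₁+j₂+J+1=5
(j₁±m₁, j₂±m₂, J±M) = (1,2,0,2,0,3)
P² = 8/5
sum k=0..0:
  [0] +1/2 = 1/2
S = 1/2
C² = P²·S² = 2/5 ; C = +0.632456

+0.632456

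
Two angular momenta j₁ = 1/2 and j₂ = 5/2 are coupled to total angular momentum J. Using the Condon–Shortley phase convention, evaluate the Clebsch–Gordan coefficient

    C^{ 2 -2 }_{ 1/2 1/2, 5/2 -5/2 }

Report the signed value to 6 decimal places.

+0.912871

j₁+j₂−J=1  J+j₁−j₂=0  J−j₁+j₂=4  j₁+j₂+J+1=6
(j₁±m₁, j₂±m₂, J±M) = (1,0,0,5,0,4)
P² = 480
sum k=0..0:
  [0] +1/24 = 1/24
S = 1/24
C² = P²·S² = 5/6 ; C = +0.912871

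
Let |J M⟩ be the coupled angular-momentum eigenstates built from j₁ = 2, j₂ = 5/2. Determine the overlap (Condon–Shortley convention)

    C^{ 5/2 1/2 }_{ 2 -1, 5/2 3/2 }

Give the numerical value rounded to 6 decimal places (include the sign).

triangle: 2!·2!·3!/8! = 24/40320
(j±m)!: 1!·3!·4!·1!·3!·2! = 1728
prefactor² = (2J+1)·Δ·N² = 216/35
  k=1: −1/(1!·1!·2!·3!·0!·0!) = -1/12
  k=2: +1/(2!·0!·1!·2!·1!·1!) = 1/4
Σ = 1/6  ⇒  CG² = 216/35·1/6² = 6/35
CG = +√(6/35) = +0.414039

+√(6/35) = +0.414039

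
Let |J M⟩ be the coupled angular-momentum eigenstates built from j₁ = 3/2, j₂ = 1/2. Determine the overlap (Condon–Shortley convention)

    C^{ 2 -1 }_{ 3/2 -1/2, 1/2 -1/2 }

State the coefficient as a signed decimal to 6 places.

+√(3/4) ≈ +0.866025

triangle: 0!*3!*1!/5! = 6/120
(j±m)!: 1!*2!*0!*1!*1!*3! = 12
prefactor² = (2J+1)*Δ*N² = 3
  k=0: +1/(0!*0!*2!*0!*1!*1!) = 1/2
Σ = 1/2  ⇒  CG² = 3*1/2² = 3/4
CG = +√(3/4) = +0.866025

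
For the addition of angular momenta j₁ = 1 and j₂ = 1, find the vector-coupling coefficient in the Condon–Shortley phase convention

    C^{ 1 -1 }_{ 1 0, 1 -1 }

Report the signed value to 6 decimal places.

+0.707107

√[3·1!1!1!/4! · 1!1!0!2!0!2!] = √(1/2)
  +(−1)^0/∏(0,1,1,0,0,1)! = 1  (running 1)
⟨..|..⟩ = √(1/2)·(1) = +0.707107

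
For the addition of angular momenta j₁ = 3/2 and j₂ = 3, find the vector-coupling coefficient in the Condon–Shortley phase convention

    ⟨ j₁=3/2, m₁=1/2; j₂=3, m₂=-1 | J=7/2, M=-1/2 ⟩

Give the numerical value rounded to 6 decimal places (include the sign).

j₁+j₂−J=1  J+j₁−j₂=2  J−j₁+j₂=5  j₁+j₂+J+1=9
(j₁±m₁, j₂±m₂, J±M) = (2,1,2,4,3,4)
P² = 512/7
sum k=0..1:
  [0] +1/12 = 1/12
  [1] −1/48 = -1/48
S = 1/16
C² = P²·S² = 2/7 ; C = +0.534522

+0.534522  (= +√(2/7))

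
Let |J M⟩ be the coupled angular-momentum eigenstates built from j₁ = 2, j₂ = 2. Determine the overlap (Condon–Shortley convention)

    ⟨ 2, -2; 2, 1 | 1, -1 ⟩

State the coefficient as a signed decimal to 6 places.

-0.447214  (= −√(1/5))

√[3·3!1!1!/6! · 0!4!3!1!0!2!] = √(36/5)
  +(−1)^3/∏(3,0,1,0,0,1)! = -1/6  (running -1/6)
⟨..|..⟩ = √(36/5)·(-1/6) = -0.447214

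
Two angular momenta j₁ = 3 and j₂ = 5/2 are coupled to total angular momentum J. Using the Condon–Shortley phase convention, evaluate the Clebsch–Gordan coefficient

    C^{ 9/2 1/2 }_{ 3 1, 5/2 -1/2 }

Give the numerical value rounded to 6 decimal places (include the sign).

+0.480500  (= +√(160/693))

√[10·1!5!4!/11! · 4!2!2!3!5!4!] = √(92160/77)
  +(−1)^0/∏(0,1,2,2,3,2)! = 1/48  (running 1/48)
  +(−1)^1/∏(1,0,1,1,4,3)! = -1/144  (running 1/72)
⟨..|..⟩ = √(92160/77)·(1/72) = +0.480500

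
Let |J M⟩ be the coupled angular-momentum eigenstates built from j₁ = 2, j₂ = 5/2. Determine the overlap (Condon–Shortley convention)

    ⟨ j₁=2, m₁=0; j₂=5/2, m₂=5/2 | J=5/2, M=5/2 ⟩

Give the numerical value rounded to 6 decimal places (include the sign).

+0.597614  (= +√(5/14))

√[6·2!2!3!/8! · 2!2!5!0!5!0!] = √(1440/7)
  +(−1)^2/∏(2,0,0,3,2,0)! = 1/24  (running 1/24)
⟨..|..⟩ = √(1440/7)·(1/24) = +0.597614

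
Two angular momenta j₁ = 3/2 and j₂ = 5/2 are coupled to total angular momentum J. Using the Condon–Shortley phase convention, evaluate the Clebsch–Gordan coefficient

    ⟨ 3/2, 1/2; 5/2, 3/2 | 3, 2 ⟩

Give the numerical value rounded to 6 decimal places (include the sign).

−√(1/12) ≈ -0.288675

triangle: 1!*2!*4!/8! = 48/40320
(j±m)!: 2!*1!*4!*1!*5!*1! = 5760
prefactor² = (2J+1)*Δ*N² = 48
  k=0: +1/(0!*1!*1!*4!*1!*0!) = 1/24
  k=1: −1/(1!*0!*0!*3!*2!*1!) = -1/12
Σ = -1/24  ⇒  CG² = 48*(-1/24)² = 1/12
CG = −√(1/12) = -0.288675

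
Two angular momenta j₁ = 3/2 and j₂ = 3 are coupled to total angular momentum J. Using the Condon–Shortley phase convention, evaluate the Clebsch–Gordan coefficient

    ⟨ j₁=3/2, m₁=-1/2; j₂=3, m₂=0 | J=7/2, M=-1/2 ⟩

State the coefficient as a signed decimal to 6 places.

−√(2/21) = -0.308607

√[8·1!2!5!/9! · 1!2!3!3!3!4!] = √(384/7)
  +(−1)^0/∏(0,1,2,3,0,2)! = 1/24  (running 1/24)
  +(−1)^1/∏(1,0,1,2,1,3)! = -1/12  (running -1/24)
⟨..|..⟩ = √(384/7)·(-1/24) = -0.308607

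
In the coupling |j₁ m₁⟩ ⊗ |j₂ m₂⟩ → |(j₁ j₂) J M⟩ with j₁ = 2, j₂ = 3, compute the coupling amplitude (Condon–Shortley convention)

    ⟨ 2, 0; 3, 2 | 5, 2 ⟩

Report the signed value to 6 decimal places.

+0.547723

triangle: 0!*4!*6!/11! = 17280/39916800
(j±m)!: 2!*2!*5!*1!*7!*3! = 14515200
prefactor² = (2J+1)*Δ*N² = 69120
  k=0: +1/(0!*0!*2!*5!*2!*1!) = 1/480
Σ = 1/480  ⇒  CG² = 69120*1/480² = 3/10
CG = +√(3/10) = +0.547723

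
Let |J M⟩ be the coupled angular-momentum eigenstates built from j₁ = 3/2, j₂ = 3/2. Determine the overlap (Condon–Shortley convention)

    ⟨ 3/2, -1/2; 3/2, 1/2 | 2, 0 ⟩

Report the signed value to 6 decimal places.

j₁+j₂−J=1  J+j₁−j₂=2  J−j₁+j₂=2  j₁+j₂+J+1=6
(j₁±m₁, j₂±m₂, J±M) = (1,2,2,1,2,2)
P² = 4/9
sum k=0..1:
  [0] +1/4 = 1/4
  [1] −1/1 = -1
S = -3/4
C² = P²·S² = 1/4 ; C = -0.500000

−√(1/4) = -0.500000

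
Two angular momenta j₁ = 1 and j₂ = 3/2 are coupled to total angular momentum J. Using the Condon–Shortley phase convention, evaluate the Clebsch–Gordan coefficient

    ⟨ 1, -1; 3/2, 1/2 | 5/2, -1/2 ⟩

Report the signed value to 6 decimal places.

+√(3/10) = +0.547723

√[6·0!2!3!/6! · 0!2!2!1!2!3!] = √(24/5)
  +(−1)^0/∏(0,0,2,2,0,1)! = 1/4  (running 1/4)
⟨..|..⟩ = √(24/5)·(1/4) = +0.547723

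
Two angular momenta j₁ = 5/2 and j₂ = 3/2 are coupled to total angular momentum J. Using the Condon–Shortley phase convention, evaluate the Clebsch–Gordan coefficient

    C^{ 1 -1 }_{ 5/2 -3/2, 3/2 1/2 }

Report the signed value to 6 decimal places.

+√(3/10) ≈ +0.547723

j₁+j₂−J=3  J+j₁−j₂=2  J−j₁+j₂=0  j₁+j₂+J+1=6
(j₁±m₁, j₂±m₂, J±M) = (1,4,2,1,0,2)
P² = 24/5
sum k=2..2:
  [2] +1/4 = 1/4
S = 1/4
C² = P²·S² = 3/10 ; C = +0.547723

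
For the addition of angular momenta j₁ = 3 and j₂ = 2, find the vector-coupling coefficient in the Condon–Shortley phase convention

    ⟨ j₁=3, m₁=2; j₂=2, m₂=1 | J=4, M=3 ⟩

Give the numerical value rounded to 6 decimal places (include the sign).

+√(1/20) = +0.223607

√[9·1!5!3!/10! · 5!1!3!1!7!1!] = √(6480)
  +(−1)^0/∏(0,1,1,3,4,0)! = 1/144  (running 1/144)
  +(−1)^1/∏(1,0,0,2,5,1)! = -1/240  (running 1/360)
⟨..|..⟩ = √(6480)·(1/360) = +0.223607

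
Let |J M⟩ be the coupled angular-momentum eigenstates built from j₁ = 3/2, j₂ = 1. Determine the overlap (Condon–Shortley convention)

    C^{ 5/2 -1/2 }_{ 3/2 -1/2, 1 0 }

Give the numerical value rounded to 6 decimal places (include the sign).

√[6·0!3!2!/6! · 1!2!1!1!2!3!] = √(12/5)
  +(−1)^0/∏(0,0,2,1,1,1)! = 1/2  (running 1/2)
⟨..|..⟩ = √(12/5)·(1/2) = +0.774597

+0.774597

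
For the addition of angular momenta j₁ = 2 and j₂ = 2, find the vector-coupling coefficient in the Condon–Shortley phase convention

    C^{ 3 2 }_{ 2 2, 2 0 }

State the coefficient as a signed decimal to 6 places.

√[7·1!3!3!/8! · 4!0!2!2!5!1!] = √(72)
  +(−1)^0/∏(0,1,0,2,3,1)! = 1/12  (running 1/12)
⟨..|..⟩ = √(72)·(1/12) = +0.707107

+0.707107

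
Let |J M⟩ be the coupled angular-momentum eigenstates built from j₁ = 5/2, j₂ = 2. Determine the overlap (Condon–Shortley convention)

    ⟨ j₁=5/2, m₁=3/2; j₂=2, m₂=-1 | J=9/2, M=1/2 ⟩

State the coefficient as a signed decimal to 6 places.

triangle: 0!*5!*4!/10! = 2880/3628800
(j±m)!: 4!*1!*1!*3!*5!*4! = 414720
prefactor² = (2J+1)*Δ*N² = 23040/7
  k=0: +1/(0!*0!*1!*1!*4!*3!) = 1/144
Σ = 1/144  ⇒  CG² = 23040/7*1/144² = 10/63
CG = +√(10/63) = +0.398410

+√(10/63) = +0.398410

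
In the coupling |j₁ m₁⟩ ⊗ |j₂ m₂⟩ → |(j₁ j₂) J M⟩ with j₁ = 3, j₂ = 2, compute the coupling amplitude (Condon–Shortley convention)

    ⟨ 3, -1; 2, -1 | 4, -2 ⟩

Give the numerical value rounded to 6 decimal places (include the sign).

+0.188982  (= +√(1/28))

triangle: 1!*5!*3!/10! = 720/3628800
(j±m)!: 2!*4!*1!*3!*2!*6! = 414720
prefactor² = (2J+1)*Δ*N² = 5184/7
  k=0: +1/(0!*1!*4!*1!*1!*2!) = 1/48
  k=1: −1/(1!*0!*3!*0!*2!*3!) = -1/72
Σ = 1/144  ⇒  CG² = 5184/7*1/144² = 1/28
CG = +√(1/28) = +0.188982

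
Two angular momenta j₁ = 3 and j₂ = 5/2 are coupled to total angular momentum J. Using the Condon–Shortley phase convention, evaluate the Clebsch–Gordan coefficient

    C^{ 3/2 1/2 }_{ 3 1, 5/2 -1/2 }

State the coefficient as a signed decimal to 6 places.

-0.097590  (= −√(1/105))

triangle: 4!×2!×1!/8! = 48/40320
(j±m)!: 4!×2!×2!×3!×2!×1! = 1152
prefactor² = (2J+1)×Δ×N² = 192/35
  k=1: −1/(1!×3!×1!×1!×1!×0!) = -1/6
  k=2: +1/(2!×2!×0!×0!×2!×1!) = 1/8
Σ = -1/24  ⇒  CG² = 192/35×(-1/24)² = 1/105
CG = −√(1/105) = -0.097590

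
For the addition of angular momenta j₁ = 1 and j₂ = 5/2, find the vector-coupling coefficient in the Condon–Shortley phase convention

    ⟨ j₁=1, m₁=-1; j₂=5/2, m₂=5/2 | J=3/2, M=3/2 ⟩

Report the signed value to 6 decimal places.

+0.816497

triangle: 2!×0!×3!/6! = 12/720
(j±m)!: 0!×2!×5!×0!×3!×0! = 1440
prefactor² = (2J+1)×Δ×N² = 96
  k=2: +1/(2!×0!×0!×3!×0!×0!) = 1/12
Σ = 1/12  ⇒  CG² = 96×1/12² = 2/3
CG = +√(2/3) = +0.816497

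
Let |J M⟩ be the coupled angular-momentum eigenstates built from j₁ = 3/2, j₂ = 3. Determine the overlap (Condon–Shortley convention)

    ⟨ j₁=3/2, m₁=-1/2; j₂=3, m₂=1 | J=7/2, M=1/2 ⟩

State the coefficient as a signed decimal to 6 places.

j₁+j₂−J=1  J+j₁−j₂=2  J−j₁+j₂=5  j₁+j₂+J+1=9
(j₁±m₁, j₂±m₂, J±M) = (1,2,4,2,4,3)
P² = 512/7
sum k=0..1:
  [0] +1/48 = 1/48
  [1] −1/12 = -1/12
S = -1/16
C² = P²·S² = 2/7 ; C = -0.534522

−√(2/7) ≈ -0.534522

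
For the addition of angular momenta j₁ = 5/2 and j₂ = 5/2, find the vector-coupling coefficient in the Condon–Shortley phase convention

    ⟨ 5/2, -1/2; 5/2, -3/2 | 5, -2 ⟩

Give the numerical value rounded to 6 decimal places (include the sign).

+0.645497

triangle: 0!×5!×5!/11! = 14400/39916800
(j±m)!: 2!×3!×1!×4!×3!×7! = 8709120
prefactor² = (2J+1)×Δ×N² = 34560
  k=0: +1/(0!×0!×3!×1!×2!×4!) = 1/288
Σ = 1/288  ⇒  CG² = 34560×1/288² = 5/12
CG = +√(5/12) = +0.645497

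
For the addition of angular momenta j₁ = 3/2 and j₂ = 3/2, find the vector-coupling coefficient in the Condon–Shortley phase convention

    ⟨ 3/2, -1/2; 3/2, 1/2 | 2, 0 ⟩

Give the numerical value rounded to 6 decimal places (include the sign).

−√(1/4) = -0.500000

√[5·1!2!2!/6! · 1!2!2!1!2!2!] = √(4/9)
  +(−1)^0/∏(0,1,2,2,0,0)! = 1/4  (running 1/4)
  +(−1)^1/∏(1,0,1,1,1,1)! = -1  (running -3/4)
⟨..|..⟩ = √(4/9)·(-3/4) = -0.500000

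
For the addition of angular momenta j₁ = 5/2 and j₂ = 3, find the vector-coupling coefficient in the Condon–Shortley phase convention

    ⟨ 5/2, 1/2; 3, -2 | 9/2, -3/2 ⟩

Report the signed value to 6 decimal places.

+0.604815

√[10·1!4!5!/11! · 3!2!1!5!3!6!] = √(345600/77)
  +(−1)^0/∏(0,1,2,1,2,4)! = 1/96  (running 1/96)
  +(−1)^1/∏(1,0,1,0,3,5)! = -1/720  (running 13/1440)
⟨..|..⟩ = √(345600/77)·(13/1440) = +0.604815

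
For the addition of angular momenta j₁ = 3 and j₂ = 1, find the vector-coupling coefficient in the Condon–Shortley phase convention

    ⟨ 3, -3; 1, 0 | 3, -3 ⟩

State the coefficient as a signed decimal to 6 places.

−√(3/4) ≈ -0.866025

triangle: 1!*5!*1!/8! = 120/40320
(j±m)!: 0!*6!*1!*1!*0!*6! = 518400
prefactor² = (2J+1)*Δ*N² = 10800
  k=1: −1/(1!*0!*5!*0!*0!*1!) = -1/120
Σ = -1/120  ⇒  CG² = 10800*(-1/120)² = 3/4
CG = −√(3/4) = -0.866025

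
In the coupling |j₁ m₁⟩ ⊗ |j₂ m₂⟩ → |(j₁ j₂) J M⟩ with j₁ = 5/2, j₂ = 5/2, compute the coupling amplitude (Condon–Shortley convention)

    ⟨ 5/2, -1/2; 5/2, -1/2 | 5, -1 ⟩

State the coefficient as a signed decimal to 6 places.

triangle: 0!×5!×5!/11! = 14400/39916800
(j±m)!: 2!×3!×2!×3!×4!×6! = 2488320
prefactor² = (2J+1)×Δ×N² = 69120/7
  k=0: +1/(0!×0!×3!×2!×2!×3!) = 1/144
Σ = 1/144  ⇒  CG² = 69120/7×1/144² = 10/21
CG = +√(10/21) = +0.690066

+0.690066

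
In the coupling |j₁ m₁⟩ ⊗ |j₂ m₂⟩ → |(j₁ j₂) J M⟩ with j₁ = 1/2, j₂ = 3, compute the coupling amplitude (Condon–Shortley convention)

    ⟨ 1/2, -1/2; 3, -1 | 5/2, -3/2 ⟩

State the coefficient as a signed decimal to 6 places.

−√(2/7) ≈ -0.534522

√[6·1!0!5!/7! · 0!1!2!4!1!4!] = √(1152/7)
  +(−1)^1/∏(1,0,0,1,0,4)! = -1/24  (running -1/24)
⟨..|..⟩ = √(1152/7)·(-1/24) = -0.534522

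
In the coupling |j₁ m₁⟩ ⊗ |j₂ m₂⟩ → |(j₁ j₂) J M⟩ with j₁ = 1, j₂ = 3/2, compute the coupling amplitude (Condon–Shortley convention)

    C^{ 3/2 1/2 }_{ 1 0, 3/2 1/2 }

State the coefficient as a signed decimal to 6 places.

-0.258199

triangle: 1!·1!·2!/5! = 2/120
(j±m)!: 1!·1!·2!·1!·2!·1! = 4
prefactor² = (2J+1)·Δ·N² = 4/15
  k=0: +1/(0!·1!·1!·2!·0!·0!) = 1/2
  k=1: −1/(1!·0!·0!·1!·1!·1!) = -1
Σ = -1/2  ⇒  CG² = 4/15·(-1/2)² = 1/15
CG = −√(1/15) = -0.258199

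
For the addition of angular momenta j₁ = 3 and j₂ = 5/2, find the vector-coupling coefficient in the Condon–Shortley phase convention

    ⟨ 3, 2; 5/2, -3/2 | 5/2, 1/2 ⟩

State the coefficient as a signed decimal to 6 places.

+√(1/14) ≈ +0.267261

j₁+j₂−J=3  J+j₁−j₂=3  J−j₁+j₂=2  j₁+j₂+J+1=9
(j₁±m₁, j₂±m₂, J±M) = (5,1,1,4,3,2)
P² = 288/7
sum k=0..1:
  [0] +1/12 = 1/12
  [1] −1/24 = -1/24
S = 1/24
C² = P²·S² = 1/14 ; C = +0.267261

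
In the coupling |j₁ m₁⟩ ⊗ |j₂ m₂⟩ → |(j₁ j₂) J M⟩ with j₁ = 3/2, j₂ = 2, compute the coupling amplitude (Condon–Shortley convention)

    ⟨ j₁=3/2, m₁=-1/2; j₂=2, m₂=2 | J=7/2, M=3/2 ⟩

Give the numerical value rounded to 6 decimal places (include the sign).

√[8·0!3!4!/8! · 1!2!4!0!5!2!] = √(2304/7)
  +(−1)^0/∏(0,0,2,4,1,0)! = 1/48  (running 1/48)
⟨..|..⟩ = √(2304/7)·(1/48) = +0.377964

+0.377964  (= +√(1/7))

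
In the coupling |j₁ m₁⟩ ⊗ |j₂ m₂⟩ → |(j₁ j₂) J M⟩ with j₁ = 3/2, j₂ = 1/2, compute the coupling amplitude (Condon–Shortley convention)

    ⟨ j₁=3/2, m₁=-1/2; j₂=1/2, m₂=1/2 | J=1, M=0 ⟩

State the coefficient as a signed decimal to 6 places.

−√(1/2) ≈ -0.707107

j₁+j₂−J=1  J+j₁−j₂=2  J−j₁+j₂=0  j₁+j₂+J+1=4
(j₁±m₁, j₂±m₂, J±M) = (1,2,1,0,1,1)
P² = 1/2
sum k=1..1:
  [1] −1/1 = -1
S = -1
C² = P²·S² = 1/2 ; C = -0.707107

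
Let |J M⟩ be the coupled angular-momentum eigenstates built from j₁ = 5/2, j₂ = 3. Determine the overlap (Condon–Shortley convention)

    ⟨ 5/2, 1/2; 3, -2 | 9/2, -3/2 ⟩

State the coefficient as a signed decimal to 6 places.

+√(169/462) ≈ +0.604815

j₁+j₂−J=1  J+j₁−j₂=4  J−j₁+j₂=5  j₁+j₂+J+1=11
(j₁±m₁, j₂±m₂, J±M) = (3,2,1,5,3,6)
P² = 345600/77
sum k=0..1:
  [0] +1/96 = 1/96
  [1] −1/720 = -1/720
S = 13/1440
C² = P²·S² = 169/462 ; C = +0.604815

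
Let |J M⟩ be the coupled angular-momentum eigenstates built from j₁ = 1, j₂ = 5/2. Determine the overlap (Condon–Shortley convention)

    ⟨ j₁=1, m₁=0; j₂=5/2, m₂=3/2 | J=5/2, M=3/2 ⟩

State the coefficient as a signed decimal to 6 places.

−√(9/35) = -0.507093

j₁+j₂−J=1  J+j₁−j₂=1  J−j₁+j₂=4  j₁+j₂+J+1=7
(j₁±m₁, j₂±m₂, J±M) = (1,1,4,1,4,1)
P² = 576/35
sum k=0..1:
  [0] +1/24 = 1/24
  [1] −1/6 = -1/6
S = -1/8
C² = P²·S² = 9/35 ; C = -0.507093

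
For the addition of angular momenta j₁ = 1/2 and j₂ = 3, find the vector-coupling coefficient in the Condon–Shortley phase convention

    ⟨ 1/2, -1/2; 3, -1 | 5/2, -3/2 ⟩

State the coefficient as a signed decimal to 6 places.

-0.534522  (= −√(2/7))

j₁+j₂−J=1  J+j₁−j₂=0  J−j₁+j₂=5  j₁+j₂+J+1=7
(j₁±m₁, j₂±m₂, J±M) = (0,1,2,4,1,4)
P² = 1152/7
sum k=1..1:
  [1] −1/24 = -1/24
S = -1/24
C² = P²·S² = 2/7 ; C = -0.534522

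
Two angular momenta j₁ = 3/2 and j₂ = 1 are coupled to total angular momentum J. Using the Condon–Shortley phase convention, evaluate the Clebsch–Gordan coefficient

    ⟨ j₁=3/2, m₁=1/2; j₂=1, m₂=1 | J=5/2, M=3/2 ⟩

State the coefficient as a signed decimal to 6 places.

+0.774597  (= +√(3/5))

j₁+j₂−J=0  J+j₁−j₂=3  J−j₁+j₂=2  j₁+j₂+J+1=6
(j₁±m₁, j₂±m₂, J±M) = (2,1,2,0,4,1)
P² = 48/5
sum k=0..0:
  [0] +1/4 = 1/4
S = 1/4
C² = P²·S² = 3/5 ; C = +0.774597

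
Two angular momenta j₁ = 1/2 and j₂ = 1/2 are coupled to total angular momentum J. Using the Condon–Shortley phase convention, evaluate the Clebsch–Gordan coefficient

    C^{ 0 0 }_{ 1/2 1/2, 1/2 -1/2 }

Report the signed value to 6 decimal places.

j₁+j₂−J=1  J+j₁−j₂=0  J−j₁+j₂=0  j₁+j₂+J+1=2
(j₁±m₁, j₂±m₂, J±M) = (1,0,0,1,0,0)
P² = 1/2
sum k=0..0:
  [0] +1/1 = 1
S = 1
C² = P²·S² = 1/2 ; C = +0.707107

+0.707107  (= +√(1/2))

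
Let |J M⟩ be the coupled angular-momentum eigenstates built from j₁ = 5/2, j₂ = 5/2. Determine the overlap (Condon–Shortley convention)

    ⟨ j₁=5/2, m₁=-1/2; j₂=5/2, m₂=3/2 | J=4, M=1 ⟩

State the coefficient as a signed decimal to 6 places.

-0.597614  (= −√(5/14))

j₁+j₂−J=1  J+j₁−j₂=4  J−j₁+j₂=4  j₁+j₂+J+1=10
(j₁±m₁, j₂±m₂, J±M) = (2,3,4,1,5,3)
P² = 10368/35
sum k=0..1:
  [0] +1/144 = 1/144
  [1] −1/24 = -1/24
S = -5/144
C² = P²·S² = 5/14 ; C = -0.597614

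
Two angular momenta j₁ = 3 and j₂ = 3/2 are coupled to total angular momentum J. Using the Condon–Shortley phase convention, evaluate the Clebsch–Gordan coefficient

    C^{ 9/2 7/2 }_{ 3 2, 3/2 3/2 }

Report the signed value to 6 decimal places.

triangle: 0!·6!·3!/10! = 4320/3628800
(j±m)!: 5!·1!·3!·0!·8!·1! = 29030400
prefactor² = (2J+1)·Δ·N² = 345600
  k=0: +1/(0!·0!·1!·3!·5!·0!) = 1/720
Σ = 1/720  ⇒  CG² = 345600·1/720² = 2/3
CG = +√(2/3) = +0.816497

+0.816497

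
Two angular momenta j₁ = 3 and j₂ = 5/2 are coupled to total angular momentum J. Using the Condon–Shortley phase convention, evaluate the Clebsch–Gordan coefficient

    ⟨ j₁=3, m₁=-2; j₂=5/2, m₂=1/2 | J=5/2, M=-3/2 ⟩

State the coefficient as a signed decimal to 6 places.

j₁+j₂−J=3  J+j₁−j₂=3  J−j₁+j₂=2  j₁+j₂+J+1=9
(j₁±m₁, j₂±m₂, J±M) = (1,5,3,2,1,4)
P² = 288/7
sum k=2..3:
  [2] +1/12 = 1/12
  [3] −1/24 = -1/24
S = 1/24
C² = P²·S² = 1/14 ; C = +0.267261

+√(1/14) ≈ +0.267261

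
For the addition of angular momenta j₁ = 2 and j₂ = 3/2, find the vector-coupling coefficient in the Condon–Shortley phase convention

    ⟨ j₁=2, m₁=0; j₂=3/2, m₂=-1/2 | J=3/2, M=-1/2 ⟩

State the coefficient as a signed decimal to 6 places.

√[4·2!2!1!/6! · 2!2!1!2!1!2!] = √(16/45)
  +(−1)^0/∏(0,2,2,1,0,0)! = 1/4  (running 1/4)
  +(−1)^1/∏(1,1,1,0,1,1)! = -1  (running -3/4)
⟨..|..⟩ = √(16/45)·(-3/4) = -0.447214

−√(1/5) = -0.447214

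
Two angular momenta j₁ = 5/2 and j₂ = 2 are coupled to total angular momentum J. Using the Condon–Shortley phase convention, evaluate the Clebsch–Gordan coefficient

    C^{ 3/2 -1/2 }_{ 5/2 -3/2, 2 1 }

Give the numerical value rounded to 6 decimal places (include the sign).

triangle: 3!×2!×1!/7! = 12/5040
(j±m)!: 1!×4!×3!×1!×1!×2! = 288
prefactor² = (2J+1)×Δ×N² = 96/35
  k=2: +1/(2!×1!×2!×1!×0!×0!) = 1/4
  k=3: −1/(3!×0!×1!×0!×1!×1!) = -1/6
Σ = 1/12  ⇒  CG² = 96/35×1/12² = 2/105
CG = +√(2/105) = +0.138013

+0.138013  (= +√(2/105))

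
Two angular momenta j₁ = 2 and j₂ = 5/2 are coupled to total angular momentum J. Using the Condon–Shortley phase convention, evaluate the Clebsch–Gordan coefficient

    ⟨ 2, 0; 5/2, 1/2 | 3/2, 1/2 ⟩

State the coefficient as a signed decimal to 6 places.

j₁+j₂−J=3  J+j₁−j₂=1  J−j₁+j₂=2  j₁+j₂+J+1=7
(j₁±m₁, j₂±m₂, J±M) = (2,2,3,2,2,1)
P² = 32/35
sum k=1..2:
  [1] −1/4 = -1/4
  [2] +1/2 = 1/2
S = 1/4
C² = P²·S² = 2/35 ; C = +0.239046

+√(2/35) ≈ +0.239046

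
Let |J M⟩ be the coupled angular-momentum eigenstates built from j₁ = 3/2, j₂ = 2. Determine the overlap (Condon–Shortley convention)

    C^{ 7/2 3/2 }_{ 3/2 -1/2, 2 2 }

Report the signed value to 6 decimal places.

triangle: 0!*3!*4!/8! = 144/40320
(j±m)!: 1!*2!*4!*0!*5!*2! = 11520
prefactor² = (2J+1)*Δ*N² = 2304/7
  k=0: +1/(0!*0!*2!*4!*1!*0!) = 1/48
Σ = 1/48  ⇒  CG² = 2304/7*1/48² = 1/7
CG = +√(1/7) = +0.377964

+√(1/7) = +0.377964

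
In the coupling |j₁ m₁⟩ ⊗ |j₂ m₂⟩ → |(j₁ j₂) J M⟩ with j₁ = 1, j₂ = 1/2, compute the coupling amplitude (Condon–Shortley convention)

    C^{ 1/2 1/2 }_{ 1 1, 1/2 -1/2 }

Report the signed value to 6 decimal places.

+0.816497

triangle: 1!×1!×0!/3! = 1/6
(j±m)!: 2!×0!×0!×1!×1!×0! = 2
prefactor² = (2J+1)×Δ×N² = 2/3
  k=0: +1/(0!×1!×0!×0!×1!×0!) = 1
Σ = 1  ⇒  CG² = 2/3×1² = 2/3
CG = +√(2/3) = +0.816497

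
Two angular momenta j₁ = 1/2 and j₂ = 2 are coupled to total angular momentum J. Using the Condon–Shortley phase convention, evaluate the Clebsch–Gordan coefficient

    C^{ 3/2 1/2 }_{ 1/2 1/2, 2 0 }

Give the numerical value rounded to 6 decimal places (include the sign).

+√(2/5) ≈ +0.632456

triangle: 1!·0!·3!/5! = 6/120
(j±m)!: 1!·0!·2!·2!·2!·1! = 8
prefactor² = (2J+1)·Δ·N² = 8/5
  k=0: +1/(0!·1!·0!·2!·0!·1!) = 1/2
Σ = 1/2  ⇒  CG² = 8/5·1/2² = 2/5
CG = +√(2/5) = +0.632456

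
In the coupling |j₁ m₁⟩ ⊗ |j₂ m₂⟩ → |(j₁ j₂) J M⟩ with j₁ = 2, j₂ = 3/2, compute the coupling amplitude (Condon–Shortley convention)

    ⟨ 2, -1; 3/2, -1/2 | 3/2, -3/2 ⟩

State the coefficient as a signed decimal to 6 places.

−√(2/5) = -0.632456

triangle: 2!*2!*1!/6! = 4/720
(j±m)!: 1!*3!*1!*2!*0!*3! = 72
prefactor² = (2J+1)*Δ*N² = 8/5
  k=1: −1/(1!*1!*2!*0!*0!*1!) = -1/2
Σ = -1/2  ⇒  CG² = 8/5*(-1/2)² = 2/5
CG = −√(2/5) = -0.632456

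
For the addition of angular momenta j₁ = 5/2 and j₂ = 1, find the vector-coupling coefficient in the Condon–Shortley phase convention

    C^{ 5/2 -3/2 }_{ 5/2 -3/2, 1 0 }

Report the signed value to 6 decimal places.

√[6·1!4!1!/7! · 1!4!1!1!1!4!] = √(576/35)
  +(−1)^0/∏(0,1,4,1,0,0)! = 1/24  (running 1/24)
  +(−1)^1/∏(1,0,3,0,1,1)! = -1/6  (running -1/8)
⟨..|..⟩ = √(576/35)·(-1/8) = -0.507093

-0.507093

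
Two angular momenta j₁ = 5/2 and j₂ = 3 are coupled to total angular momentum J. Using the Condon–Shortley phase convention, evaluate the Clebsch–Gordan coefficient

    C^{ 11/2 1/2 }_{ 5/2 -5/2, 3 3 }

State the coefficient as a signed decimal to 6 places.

+0.046524  (= +√(1/462))

√[12·0!5!6!/12! · 0!5!6!0!6!5!] = √(1244160000/77)
  +(−1)^0/∏(0,0,5,6,0,0)! = 1/86400  (running 1/86400)
⟨..|..⟩ = √(1244160000/77)·(1/86400) = +0.046524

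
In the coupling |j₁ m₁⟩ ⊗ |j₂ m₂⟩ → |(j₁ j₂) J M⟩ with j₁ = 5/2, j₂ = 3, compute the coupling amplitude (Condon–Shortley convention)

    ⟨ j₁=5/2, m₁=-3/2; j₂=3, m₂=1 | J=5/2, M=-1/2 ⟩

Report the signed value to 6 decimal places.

triangle: 3!*2!*3!/9! = 72/362880
(j±m)!: 1!*4!*4!*2!*2!*3! = 13824
prefactor² = (2J+1)*Δ*N² = 576/35
  k=2: +1/(2!*1!*2!*2!*0!*1!) = 1/8
  k=3: −1/(3!*0!*1!*1!*1!*2!) = -1/12
Σ = 1/24  ⇒  CG² = 576/35*1/24² = 1/35
CG = +√(1/35) = +0.169031

+√(1/35) = +0.169031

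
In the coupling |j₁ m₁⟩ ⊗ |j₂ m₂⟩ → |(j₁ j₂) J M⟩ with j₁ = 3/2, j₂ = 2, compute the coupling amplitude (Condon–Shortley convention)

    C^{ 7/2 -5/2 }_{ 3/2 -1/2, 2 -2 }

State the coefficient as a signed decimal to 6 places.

j₁+j₂−J=0  J+j₁−j₂=3  J−j₁+j₂=4  j₁+j₂+J+1=8
(j₁±m₁, j₂±m₂, J±M) = (1,2,0,4,1,6)
P² = 6912/7
sum k=0..0:
  [0] +1/48 = 1/48
S = 1/48
C² = P²·S² = 3/7 ; C = +0.654654

+0.654654  (= +√(3/7))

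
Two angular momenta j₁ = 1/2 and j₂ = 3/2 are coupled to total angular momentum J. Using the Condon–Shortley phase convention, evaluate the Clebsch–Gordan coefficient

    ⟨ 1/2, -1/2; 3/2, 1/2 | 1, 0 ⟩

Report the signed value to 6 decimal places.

−√(1/2) = -0.707107

triangle: 1!×0!×2!/4! = 2/24
(j±m)!: 0!×1!×2!×1!×1!×1! = 2
prefactor² = (2J+1)×Δ×N² = 1/2
  k=1: −1/(1!×0!×0!×1!×0!×1!) = -1
Σ = -1  ⇒  CG² = 1/2×(-1)² = 1/2
CG = −√(1/2) = -0.707107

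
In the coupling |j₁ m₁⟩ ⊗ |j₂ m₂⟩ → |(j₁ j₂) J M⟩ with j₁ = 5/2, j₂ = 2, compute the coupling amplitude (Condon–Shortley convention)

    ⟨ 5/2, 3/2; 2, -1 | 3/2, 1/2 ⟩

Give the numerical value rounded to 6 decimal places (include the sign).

-0.138013  (= −√(2/105))

√[4·3!2!1!/7! · 4!1!1!3!2!1!] = √(96/35)
  +(−1)^0/∏(0,3,1,1,1,0)! = 1/6  (running 1/6)
  +(−1)^1/∏(1,2,0,0,2,1)! = -1/4  (running -1/12)
⟨..|..⟩ = √(96/35)·(-1/12) = -0.138013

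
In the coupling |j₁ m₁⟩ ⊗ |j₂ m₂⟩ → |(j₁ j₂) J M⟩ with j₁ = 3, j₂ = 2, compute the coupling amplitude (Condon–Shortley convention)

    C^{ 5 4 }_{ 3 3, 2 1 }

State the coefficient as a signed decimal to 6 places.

+√(2/5) = +0.632456

triangle: 0!*6!*4!/11! = 17280/39916800
(j±m)!: 6!*0!*3!*1!*9!*1! = 1567641600
prefactor² = (2J+1)*Δ*N² = 7464960
  k=0: +1/(0!*0!*0!*3!*6!*1!) = 1/4320
Σ = 1/4320  ⇒  CG² = 7464960*1/4320² = 2/5
CG = +√(2/5) = +0.632456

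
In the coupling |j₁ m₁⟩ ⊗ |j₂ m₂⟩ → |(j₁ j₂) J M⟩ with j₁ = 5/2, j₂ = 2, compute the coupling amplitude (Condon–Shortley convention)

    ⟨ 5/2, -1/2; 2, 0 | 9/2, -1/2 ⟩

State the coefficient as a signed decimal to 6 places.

+√(10/21) ≈ +0.690066

triangle: 0!×5!×4!/10! = 2880/3628800
(j±m)!: 2!×3!×2!×2!×4!×5! = 138240
prefactor² = (2J+1)×Δ×N² = 7680/7
  k=0: +1/(0!×0!×3!×2!×2!×2!) = 1/48
Σ = 1/48  ⇒  CG² = 7680/7×1/48² = 10/21
CG = +√(10/21) = +0.690066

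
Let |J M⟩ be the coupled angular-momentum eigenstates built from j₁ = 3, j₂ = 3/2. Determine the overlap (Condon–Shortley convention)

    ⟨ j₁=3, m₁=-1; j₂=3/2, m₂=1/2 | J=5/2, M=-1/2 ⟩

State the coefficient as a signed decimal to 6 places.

j₁+j₂−J=2  J+j₁−j₂=4  J−j₁+j₂=1  j₁+j₂+J+1=8
(j₁±m₁, j₂±m₂, J±M) = (2,4,2,1,2,3)
P² = 288/35
sum k=1..2:
  [1] −1/6 = -1/6
  [2] +1/8 = 1/8
S = -1/24
C² = P²·S² = 1/70 ; C = -0.119523

-0.119523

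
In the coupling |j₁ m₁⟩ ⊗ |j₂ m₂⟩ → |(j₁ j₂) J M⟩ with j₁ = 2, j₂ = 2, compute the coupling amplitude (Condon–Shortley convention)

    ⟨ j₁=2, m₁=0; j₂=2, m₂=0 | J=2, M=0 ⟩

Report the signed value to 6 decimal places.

−√(2/7) ≈ -0.534522

√[5·2!2!2!/7! · 2!2!2!2!2!2!] = √(32/63)
  +(−1)^0/∏(0,2,2,2,0,0)! = 1/8  (running 1/8)
  +(−1)^1/∏(1,1,1,1,1,1)! = -1  (running -7/8)
  +(−1)^2/∏(2,0,0,0,2,2)! = 1/8  (running -3/4)
⟨..|..⟩ = √(32/63)·(-3/4) = -0.534522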